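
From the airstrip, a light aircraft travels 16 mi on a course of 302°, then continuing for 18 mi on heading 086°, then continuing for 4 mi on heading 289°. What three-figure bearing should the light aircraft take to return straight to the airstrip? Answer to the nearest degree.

183°

Leg 1 (302°, 16 mi): east 16 sin 302° = -13.57, north 16 cos 302° = 8.48
Leg 2 (086°, 18 mi): east 18 sin 86° = 17.96, north 18 cos 86° = 1.26
Leg 3 (289°, 4 mi): east 4 sin 289° = -3.78, north 4 cos 289° = 1.30
Net displacement: 0.61 east, 11.04 north. Direction back to start is (-0.61, -11.04): bearing = atan2(-0.61, -11.04) mod 360° = 183.14° ≈ 183°.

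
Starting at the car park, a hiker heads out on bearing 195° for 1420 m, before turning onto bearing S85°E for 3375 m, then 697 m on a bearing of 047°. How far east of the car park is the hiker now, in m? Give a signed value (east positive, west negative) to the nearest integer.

3504 m

Leg 1 (195°, 1420 m): east 1420 sin 195° = -367.52, north 1420 cos 195° = -1371.61
Leg 2 (S85°E, 3375 m): east 3375 sin 95° = 3362.16, north 3375 cos 95° = -294.15
Leg 3 (047°, 697 m): east 697 sin 47° = 509.75, north 697 cos 47° = 475.35
Net east component: 3504.39 m.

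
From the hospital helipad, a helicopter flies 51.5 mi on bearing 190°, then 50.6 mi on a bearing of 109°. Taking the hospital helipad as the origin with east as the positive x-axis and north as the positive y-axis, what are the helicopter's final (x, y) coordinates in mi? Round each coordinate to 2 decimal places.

(38.90, -67.19)

Leg 1 (190°, 51.5 mi): east 51.5 sin 190° = -8.94, north 51.5 cos 190° = -50.72
Leg 2 (109°, 50.6 mi): east 50.6 sin 109° = 47.84, north 50.6 cos 109° = -16.47
Summing: 38.90 mi east, -67.19 mi north → (38.90, -67.19).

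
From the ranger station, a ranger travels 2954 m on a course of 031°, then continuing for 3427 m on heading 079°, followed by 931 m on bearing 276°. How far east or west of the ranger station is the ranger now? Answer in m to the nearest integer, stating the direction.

3960 m east

Leg 1 (031°, 2954 m): east 2954 sin 31° = 1521.42, north 2954 cos 31° = 2532.07
Leg 2 (079°, 3427 m): east 3427 sin 79° = 3364.04, north 3427 cos 79° = 653.90
Leg 3 (276°, 931 m): east 931 sin 276° = -925.90, north 931 cos 276° = 97.32
Net east component: 3959.56 m.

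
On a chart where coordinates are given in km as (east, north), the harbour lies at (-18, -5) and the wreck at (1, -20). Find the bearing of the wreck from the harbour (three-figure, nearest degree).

128°

Δeast = 1 − -18 = 19.00; Δnorth = -20 − -5 = -15.00.
Bearing = atan2(Δeast, Δnorth) mod 360° = 128.29° ≈ 128°.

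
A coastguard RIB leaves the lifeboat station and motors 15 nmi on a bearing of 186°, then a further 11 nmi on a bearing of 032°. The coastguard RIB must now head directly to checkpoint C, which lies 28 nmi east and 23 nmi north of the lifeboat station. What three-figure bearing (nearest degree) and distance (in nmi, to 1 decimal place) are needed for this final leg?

Leg 1 (186°, 15 nmi): east 15 sin 186° = -1.57, north 15 cos 186° = -14.92
Leg 2 (032°, 11 nmi): east 11 sin 32° = 5.83, north 11 cos 32° = 9.33
Current position: (4.26, -5.59). Target: (28, 23). Remaining: Δeast = 23.74, Δnorth = 28.59.
Bearing = atan2(23.74, 28.59) mod 360° = 39.70°; distance = √((23.74)² + (28.59)²) = 37.160 nmi.

040°, 37.2 nmi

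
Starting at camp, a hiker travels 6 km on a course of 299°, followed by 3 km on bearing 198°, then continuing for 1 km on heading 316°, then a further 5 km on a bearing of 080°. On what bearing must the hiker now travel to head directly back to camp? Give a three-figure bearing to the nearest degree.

Leg 1 (299°, 6 km): east 6 sin 299° = -5.25, north 6 cos 299° = 2.91
Leg 2 (198°, 3 km): east 3 sin 198° = -0.93, north 3 cos 198° = -2.85
Leg 3 (316°, 1 km): east 1 sin 316° = -0.69, north 1 cos 316° = 0.72
Leg 4 (080°, 5 km): east 5 sin 80° = 4.92, north 5 cos 80° = 0.87
Net displacement: -1.95 east, 1.64 north. Direction back to start is (1.95, -1.64): bearing = atan2(1.95, -1.64) mod 360° = 130.19° ≈ 130°.

130°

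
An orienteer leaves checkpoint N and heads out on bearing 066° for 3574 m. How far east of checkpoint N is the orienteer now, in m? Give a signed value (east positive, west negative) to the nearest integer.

Leg 1 (066°, 3574 m): east 3574 sin 66° = 3265.01, north 3574 cos 66° = 1453.68
Net east component: 3265.01 m.

3265 m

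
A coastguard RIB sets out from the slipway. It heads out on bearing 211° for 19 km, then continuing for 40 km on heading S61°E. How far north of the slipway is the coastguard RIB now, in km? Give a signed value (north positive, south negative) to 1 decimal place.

-35.7 km

Leg 1 (211°, 19 km): east 19 sin 211° = -9.79, north 19 cos 211° = -16.29
Leg 2 (S61°E, 40 km): east 40 sin 119° = 34.98, north 40 cos 119° = -19.39
Net north component: -35.68 km.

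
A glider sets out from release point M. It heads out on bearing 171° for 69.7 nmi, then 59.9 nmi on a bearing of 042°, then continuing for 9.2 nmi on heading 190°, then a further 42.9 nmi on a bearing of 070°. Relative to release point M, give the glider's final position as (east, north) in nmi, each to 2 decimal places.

Leg 1 (171°, 69.7 nmi): east 69.7 sin 171° = 10.90, north 69.7 cos 171° = -68.84
Leg 2 (042°, 59.9 nmi): east 59.9 sin 42° = 40.08, north 59.9 cos 42° = 44.51
Leg 3 (190°, 9.2 nmi): east 9.2 sin 190° = -1.60, north 9.2 cos 190° = -9.06
Leg 4 (070°, 42.9 nmi): east 42.9 sin 70° = 40.31, north 42.9 cos 70° = 14.67
Summing: 89.70 nmi east, -18.72 nmi north → (89.70, -18.72).

(89.70, -18.72)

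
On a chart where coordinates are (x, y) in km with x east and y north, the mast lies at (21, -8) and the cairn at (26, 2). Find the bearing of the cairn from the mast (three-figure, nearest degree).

027°

Δeast = 26 − 21 = 5.00; Δnorth = 2 − -8 = 10.00.
Bearing = atan2(Δeast, Δnorth) mod 360° = 26.57° ≈ 027°.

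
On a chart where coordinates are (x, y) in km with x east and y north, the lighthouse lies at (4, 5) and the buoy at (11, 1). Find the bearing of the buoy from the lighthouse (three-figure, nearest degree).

Δeast = 11 − 4 = 7.00; Δnorth = 1 − 5 = -4.00.
Bearing = atan2(Δeast, Δnorth) mod 360° = 119.74° ≈ 120°.

120°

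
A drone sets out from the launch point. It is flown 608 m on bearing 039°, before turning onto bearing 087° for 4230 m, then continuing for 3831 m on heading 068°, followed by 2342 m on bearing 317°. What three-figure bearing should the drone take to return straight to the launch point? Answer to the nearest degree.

240°

Leg 1 (039°, 608 m): east 608 sin 39° = 382.63, north 608 cos 39° = 472.50
Leg 2 (087°, 4230 m): east 4230 sin 87° = 4224.20, north 4230 cos 87° = 221.38
Leg 3 (068°, 3831 m): east 3831 sin 68° = 3552.04, north 3831 cos 68° = 1435.12
Leg 4 (317°, 2342 m): east 2342 sin 317° = -1597.24, north 2342 cos 317° = 1712.83
Net displacement: 6561.63 east, 3841.83 north. Direction back to start is (-6561.63, -3841.83): bearing = atan2(-6561.63, -3841.83) mod 360° = 239.65° ≈ 240°.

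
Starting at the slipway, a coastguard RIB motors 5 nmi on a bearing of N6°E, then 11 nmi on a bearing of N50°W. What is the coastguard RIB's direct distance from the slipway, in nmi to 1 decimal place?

Leg 1 (N6°E, 5 nmi): east 5 sin 6° = 0.52, north 5 cos 6° = 4.97
Leg 2 (N50°W, 11 nmi): east 11 sin 310° = -8.43, north 11 cos 310° = 7.07
Net: -7.90 east, 12.04 north. Distance = √((-7.90)² + (12.04)²) = 14.405 nmi.

14.4 nmi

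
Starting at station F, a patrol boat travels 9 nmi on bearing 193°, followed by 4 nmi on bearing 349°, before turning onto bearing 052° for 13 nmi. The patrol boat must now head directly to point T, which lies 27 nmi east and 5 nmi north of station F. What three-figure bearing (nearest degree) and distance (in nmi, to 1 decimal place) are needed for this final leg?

Leg 1 (193°, 9 nmi): east 9 sin 193° = -2.02, north 9 cos 193° = -8.77
Leg 2 (349°, 4 nmi): east 4 sin 349° = -0.76, north 4 cos 349° = 3.93
Leg 3 (052°, 13 nmi): east 13 sin 52° = 10.24, north 13 cos 52° = 8.00
Current position: (7.46, 3.16). Target: (27, 5). Remaining: Δeast = 19.54, Δnorth = 1.84.
Bearing = atan2(19.54, 1.84) mod 360° = 84.62°; distance = √((19.54)² + (1.84)²) = 19.630 nmi.

085°, 19.6 nmi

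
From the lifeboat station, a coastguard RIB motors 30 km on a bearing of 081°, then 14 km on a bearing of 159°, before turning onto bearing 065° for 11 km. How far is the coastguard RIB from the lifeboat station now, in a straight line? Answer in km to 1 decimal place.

44.8 km

Leg 1 (081°, 30 km): east 30 sin 81° = 29.63, north 30 cos 81° = 4.69
Leg 2 (159°, 14 km): east 14 sin 159° = 5.02, north 14 cos 159° = -13.07
Leg 3 (065°, 11 km): east 11 sin 65° = 9.97, north 11 cos 65° = 4.65
Net: 44.62 east, -3.73 north. Distance = √((44.62)² + (-3.73)²) = 44.773 km.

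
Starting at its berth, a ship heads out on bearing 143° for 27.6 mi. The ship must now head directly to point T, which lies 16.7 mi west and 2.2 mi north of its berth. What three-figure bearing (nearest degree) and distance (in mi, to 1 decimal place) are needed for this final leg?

Leg 1 (143°, 27.6 mi): east 27.6 sin 143° = 16.61, north 27.6 cos 143° = -22.04
Current position: (16.61, -22.04). Target: (-16.7, 2.2). Remaining: Δeast = -33.31, Δnorth = 24.24.
Bearing = atan2(-33.31, 24.24) mod 360° = 306.05°; distance = √((-33.31)² + (24.24)²) = 41.198 mi.

306°, 41.2 mi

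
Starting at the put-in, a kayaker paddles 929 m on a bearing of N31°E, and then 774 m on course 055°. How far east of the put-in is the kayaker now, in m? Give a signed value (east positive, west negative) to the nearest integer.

1112 m

Leg 1 (N31°E, 929 m): east 929 sin 31° = 478.47, north 929 cos 31° = 796.31
Leg 2 (055°, 774 m): east 774 sin 55° = 634.02, north 774 cos 55° = 443.95
Net east component: 1112.49 m.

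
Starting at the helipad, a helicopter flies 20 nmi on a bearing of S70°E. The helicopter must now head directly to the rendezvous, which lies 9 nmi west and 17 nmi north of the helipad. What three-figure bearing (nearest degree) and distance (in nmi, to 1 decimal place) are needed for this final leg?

Leg 1 (S70°E, 20 nmi): east 20 sin 110° = 18.79, north 20 cos 110° = -6.84
Current position: (18.79, -6.84). Target: (-9, 17). Remaining: Δeast = -27.79, Δnorth = 23.84.
Bearing = atan2(-27.79, 23.84) mod 360° = 310.62°; distance = √((-27.79)² + (23.84)²) = 36.618 nmi.

311°, 36.6 nmi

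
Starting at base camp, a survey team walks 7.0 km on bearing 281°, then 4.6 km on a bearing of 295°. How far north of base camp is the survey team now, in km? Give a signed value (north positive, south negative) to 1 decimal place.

Leg 1 (281°, 7.0 km): east 7.0 sin 281° = -6.87, north 7.0 cos 281° = 1.34
Leg 2 (295°, 4.6 km): east 4.6 sin 295° = -4.17, north 4.6 cos 295° = 1.94
Net north component: 3.28 km.

3.3 km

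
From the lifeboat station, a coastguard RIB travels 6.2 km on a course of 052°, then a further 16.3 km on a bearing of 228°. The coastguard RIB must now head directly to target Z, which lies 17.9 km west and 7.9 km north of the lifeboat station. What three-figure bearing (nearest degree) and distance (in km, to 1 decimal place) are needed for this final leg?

Leg 1 (052°, 6.2 km): east 6.2 sin 52° = 4.89, north 6.2 cos 52° = 3.82
Leg 2 (228°, 16.3 km): east 16.3 sin 228° = -12.11, north 16.3 cos 228° = -10.91
Current position: (-7.23, -7.09). Target: (-17.9, 7.9). Remaining: Δeast = -10.67, Δnorth = 14.99.
Bearing = atan2(-10.67, 14.99) mod 360° = 324.55°; distance = √((-10.67)² + (14.99)²) = 18.401 km.

325°, 18.4 km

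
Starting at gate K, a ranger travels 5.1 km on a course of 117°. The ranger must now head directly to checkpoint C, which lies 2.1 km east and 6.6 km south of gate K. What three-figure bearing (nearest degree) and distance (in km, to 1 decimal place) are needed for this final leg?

210°, 4.9 km

Leg 1 (117°, 5.1 km): east 5.1 sin 117° = 4.54, north 5.1 cos 117° = -2.32
Current position: (4.54, -2.32). Target: (2.1, -6.6). Remaining: Δeast = -2.44, Δnorth = -4.28.
Bearing = atan2(-2.44, -4.28) mod 360° = 209.70°; distance = √((-2.44)² + (-4.28)²) = 4.933 km.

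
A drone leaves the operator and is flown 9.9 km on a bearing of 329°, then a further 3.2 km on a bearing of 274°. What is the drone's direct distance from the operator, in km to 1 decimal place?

Leg 1 (329°, 9.9 km): east 9.9 sin 329° = -5.10, north 9.9 cos 329° = 8.49
Leg 2 (274°, 3.2 km): east 3.2 sin 274° = -3.19, north 3.2 cos 274° = 0.22
Net: -8.29 east, 8.71 north. Distance = √((-8.29)² + (8.71)²) = 12.025 km.

12.0 km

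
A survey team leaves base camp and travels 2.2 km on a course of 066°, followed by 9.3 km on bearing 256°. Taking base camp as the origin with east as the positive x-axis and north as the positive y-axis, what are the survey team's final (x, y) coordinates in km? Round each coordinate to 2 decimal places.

(-7.01, -1.36)

Leg 1 (066°, 2.2 km): east 2.2 sin 66° = 2.01, north 2.2 cos 66° = 0.89
Leg 2 (256°, 9.3 km): east 9.3 sin 256° = -9.02, north 9.3 cos 256° = -2.25
Summing: -7.01 km east, -1.36 km north → (-7.01, -1.36).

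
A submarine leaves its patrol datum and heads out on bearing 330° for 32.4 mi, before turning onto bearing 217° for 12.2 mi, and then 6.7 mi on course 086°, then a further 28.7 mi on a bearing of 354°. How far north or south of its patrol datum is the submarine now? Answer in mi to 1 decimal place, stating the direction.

Leg 1 (330°, 32.4 mi): east 32.4 sin 330° = -16.20, north 32.4 cos 330° = 28.06
Leg 2 (217°, 12.2 mi): east 12.2 sin 217° = -7.34, north 12.2 cos 217° = -9.74
Leg 3 (086°, 6.7 mi): east 6.7 sin 86° = 6.68, north 6.7 cos 86° = 0.47
Leg 4 (354°, 28.7 mi): east 28.7 sin 354° = -3.00, north 28.7 cos 354° = 28.54
Net north component: 47.33 mi.

47.3 mi north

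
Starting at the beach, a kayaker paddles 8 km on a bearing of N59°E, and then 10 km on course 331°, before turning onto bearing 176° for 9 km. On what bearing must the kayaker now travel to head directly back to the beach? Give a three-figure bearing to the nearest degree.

Leg 1 (N59°E, 8 km): east 8 sin 59° = 6.86, north 8 cos 59° = 4.12
Leg 2 (331°, 10 km): east 10 sin 331° = -4.85, north 10 cos 331° = 8.75
Leg 3 (176°, 9 km): east 9 sin 176° = 0.63, north 9 cos 176° = -8.98
Net displacement: 2.64 east, 3.89 north. Direction back to start is (-2.64, -3.89): bearing = atan2(-2.64, -3.89) mod 360° = 214.14° ≈ 214°.

214°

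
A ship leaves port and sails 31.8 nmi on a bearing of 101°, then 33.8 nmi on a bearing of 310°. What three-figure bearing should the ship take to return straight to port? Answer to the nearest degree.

Leg 1 (101°, 31.8 nmi): east 31.8 sin 101° = 31.22, north 31.8 cos 101° = -6.07
Leg 2 (310°, 33.8 nmi): east 33.8 sin 310° = -25.89, north 33.8 cos 310° = 21.73
Net displacement: 5.32 east, 15.66 north. Direction back to start is (-5.32, -15.66): bearing = atan2(-5.32, -15.66) mod 360° = 198.78° ≈ 199°.

199°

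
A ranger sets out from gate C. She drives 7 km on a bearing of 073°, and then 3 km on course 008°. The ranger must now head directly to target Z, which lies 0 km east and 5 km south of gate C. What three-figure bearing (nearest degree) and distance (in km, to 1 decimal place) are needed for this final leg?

215°, 12.3 km

Leg 1 (073°, 7 km): east 7 sin 73° = 6.69, north 7 cos 73° = 2.05
Leg 2 (008°, 3 km): east 3 sin 8° = 0.42, north 3 cos 8° = 2.97
Current position: (7.11, 5.02). Target: (0, -5). Remaining: Δeast = -7.11, Δnorth = -10.02.
Bearing = atan2(-7.11, -10.02) mod 360° = 215.37°; distance = √((-7.11)² + (-10.02)²) = 12.285 km.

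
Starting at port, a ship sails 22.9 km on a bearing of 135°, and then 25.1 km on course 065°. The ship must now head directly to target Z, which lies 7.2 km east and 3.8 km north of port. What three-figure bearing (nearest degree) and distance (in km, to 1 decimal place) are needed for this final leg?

286°, 33.1 km

Leg 1 (135°, 22.9 km): east 22.9 sin 135° = 16.19, north 22.9 cos 135° = -16.19
Leg 2 (065°, 25.1 km): east 25.1 sin 65° = 22.75, north 25.1 cos 65° = 10.61
Current position: (38.94, -5.59). Target: (7.2, 3.8). Remaining: Δeast = -31.74, Δnorth = 9.39.
Bearing = atan2(-31.74, 9.39) mod 360° = 286.47°; distance = √((-31.74)² + (9.39)²) = 33.099 km.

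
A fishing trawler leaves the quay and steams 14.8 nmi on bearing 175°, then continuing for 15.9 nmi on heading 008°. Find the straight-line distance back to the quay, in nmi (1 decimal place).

Leg 1 (175°, 14.8 nmi): east 14.8 sin 175° = 1.29, north 14.8 cos 175° = -14.74
Leg 2 (008°, 15.9 nmi): east 15.9 sin 8° = 2.21, north 15.9 cos 8° = 15.75
Net: 3.50 east, 1.00 north. Distance = √((3.50)² + (1.00)²) = 3.643 nmi.

3.6 nmi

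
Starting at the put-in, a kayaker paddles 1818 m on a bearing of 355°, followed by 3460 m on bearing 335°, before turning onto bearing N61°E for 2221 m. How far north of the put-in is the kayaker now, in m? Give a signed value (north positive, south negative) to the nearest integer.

6024 m

Leg 1 (355°, 1818 m): east 1818 sin 355° = -158.45, north 1818 cos 355° = 1811.08
Leg 2 (335°, 3460 m): east 3460 sin 335° = -1462.26, north 3460 cos 335° = 3135.82
Leg 3 (N61°E, 2221 m): east 2221 sin 61° = 1942.53, north 2221 cos 61° = 1076.76
Net north component: 6023.67 m.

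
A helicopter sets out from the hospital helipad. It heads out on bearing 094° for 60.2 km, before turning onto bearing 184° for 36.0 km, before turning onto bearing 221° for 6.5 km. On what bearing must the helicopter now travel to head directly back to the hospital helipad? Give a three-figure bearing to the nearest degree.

310°

Leg 1 (094°, 60.2 km): east 60.2 sin 94° = 60.05, north 60.2 cos 94° = -4.20
Leg 2 (184°, 36.0 km): east 36.0 sin 184° = -2.51, north 36.0 cos 184° = -35.91
Leg 3 (221°, 6.5 km): east 6.5 sin 221° = -4.26, north 6.5 cos 221° = -4.91
Net displacement: 53.28 east, -45.02 north. Direction back to start is (-53.28, 45.02): bearing = atan2(-53.28, 45.02) mod 360° = 310.20° ≈ 310°.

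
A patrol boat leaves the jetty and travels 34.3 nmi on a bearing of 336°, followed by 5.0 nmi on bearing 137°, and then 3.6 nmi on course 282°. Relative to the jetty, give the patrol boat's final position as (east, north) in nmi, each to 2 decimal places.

Leg 1 (336°, 34.3 nmi): east 34.3 sin 336° = -13.95, north 34.3 cos 336° = 31.33
Leg 2 (137°, 5.0 nmi): east 5.0 sin 137° = 3.41, north 5.0 cos 137° = -3.66
Leg 3 (282°, 3.6 nmi): east 3.6 sin 282° = -3.52, north 3.6 cos 282° = 0.75
Summing: -14.06 nmi east, 28.43 nmi north → (-14.06, 28.43).

(-14.06, 28.43)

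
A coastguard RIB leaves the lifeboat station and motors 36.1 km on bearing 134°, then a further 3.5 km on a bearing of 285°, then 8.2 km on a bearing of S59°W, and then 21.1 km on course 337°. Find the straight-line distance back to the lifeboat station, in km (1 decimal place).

11.6 km

Leg 1 (134°, 36.1 km): east 36.1 sin 134° = 25.97, north 36.1 cos 134° = -25.08
Leg 2 (285°, 3.5 km): east 3.5 sin 285° = -3.38, north 3.5 cos 285° = 0.91
Leg 3 (S59°W, 8.2 km): east 8.2 sin 239° = -7.03, north 8.2 cos 239° = -4.22
Leg 4 (337°, 21.1 km): east 21.1 sin 337° = -8.24, north 21.1 cos 337° = 19.42
Net: 7.31 east, -8.97 north. Distance = √((7.31)² + (-8.97)²) = 11.576 km.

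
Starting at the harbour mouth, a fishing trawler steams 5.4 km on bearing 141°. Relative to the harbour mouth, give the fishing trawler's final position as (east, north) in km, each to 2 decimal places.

Leg 1 (141°, 5.4 km): east 5.4 sin 141° = 3.40, north 5.4 cos 141° = -4.20
Summing: 3.40 km east, -4.20 km north → (3.40, -4.20).

(3.40, -4.20)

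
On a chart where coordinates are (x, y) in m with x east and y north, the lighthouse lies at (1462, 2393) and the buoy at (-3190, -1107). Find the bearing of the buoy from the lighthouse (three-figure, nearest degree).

233°

Δeast = -3190 − 1462 = -4652.00; Δnorth = -1107 − 2393 = -3500.00.
Bearing = atan2(Δeast, Δnorth) mod 360° = 233.04° ≈ 233°.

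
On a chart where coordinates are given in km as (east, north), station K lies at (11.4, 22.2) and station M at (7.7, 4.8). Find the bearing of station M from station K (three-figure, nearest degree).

192°

Δeast = 7.7 − 11.4 = -3.70; Δnorth = 4.8 − 22.2 = -17.40.
Bearing = atan2(Δeast, Δnorth) mod 360° = 192.00° ≈ 192°.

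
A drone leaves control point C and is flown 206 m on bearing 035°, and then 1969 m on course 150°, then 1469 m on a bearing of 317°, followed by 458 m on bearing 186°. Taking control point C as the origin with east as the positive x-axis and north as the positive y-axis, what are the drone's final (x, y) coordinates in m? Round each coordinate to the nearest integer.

Leg 1 (035°, 206 m): east 206 sin 35° = 118.16, north 206 cos 35° = 168.75
Leg 2 (150°, 1969 m): east 1969 sin 150° = 984.50, north 1969 cos 150° = -1705.20
Leg 3 (317°, 1469 m): east 1469 sin 317° = -1001.86, north 1469 cos 317° = 1074.36
Leg 4 (186°, 458 m): east 458 sin 186° = -47.87, north 458 cos 186° = -455.49
Summing: 52.93 m east, -917.59 m north → (53, -918).

(53, -918)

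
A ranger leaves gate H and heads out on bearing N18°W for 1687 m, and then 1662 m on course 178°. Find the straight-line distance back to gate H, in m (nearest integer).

467 m

Leg 1 (N18°W, 1687 m): east 1687 sin 342° = -521.31, north 1687 cos 342° = 1604.43
Leg 2 (178°, 1662 m): east 1662 sin 178° = 58.00, north 1662 cos 178° = -1660.99
Net: -463.31 east, -56.56 north. Distance = √((-463.31)² + (-56.56)²) = 466.748 m.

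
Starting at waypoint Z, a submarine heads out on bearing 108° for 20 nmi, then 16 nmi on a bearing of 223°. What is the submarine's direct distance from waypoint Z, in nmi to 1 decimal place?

19.6 nmi

Leg 1 (108°, 20 nmi): east 20 sin 108° = 19.02, north 20 cos 108° = -6.18
Leg 2 (223°, 16 nmi): east 16 sin 223° = -10.91, north 16 cos 223° = -11.70
Net: 8.11 east, -17.88 north. Distance = √((8.11)² + (-17.88)²) = 19.635 nmi.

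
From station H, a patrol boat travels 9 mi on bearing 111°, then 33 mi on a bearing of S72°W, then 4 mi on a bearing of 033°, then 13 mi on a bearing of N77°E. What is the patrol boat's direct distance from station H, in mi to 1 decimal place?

Leg 1 (111°, 9 mi): east 9 sin 111° = 8.40, north 9 cos 111° = -3.23
Leg 2 (S72°W, 33 mi): east 33 sin 252° = -31.38, north 33 cos 252° = -10.20
Leg 3 (033°, 4 mi): east 4 sin 33° = 2.18, north 4 cos 33° = 3.35
Leg 4 (N77°E, 13 mi): east 13 sin 77° = 12.67, north 13 cos 77° = 2.92
Net: -8.14 east, -7.14 north. Distance = √((-8.14)² + (-7.14)²) = 10.828 mi.

10.8 mi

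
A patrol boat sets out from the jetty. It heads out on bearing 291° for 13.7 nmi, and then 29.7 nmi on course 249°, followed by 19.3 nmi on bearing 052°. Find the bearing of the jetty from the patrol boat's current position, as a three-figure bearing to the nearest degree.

104°

Leg 1 (291°, 13.7 nmi): east 13.7 sin 291° = -12.79, north 13.7 cos 291° = 4.91
Leg 2 (249°, 29.7 nmi): east 29.7 sin 249° = -27.73, north 29.7 cos 249° = -10.64
Leg 3 (052°, 19.3 nmi): east 19.3 sin 52° = 15.21, north 19.3 cos 52° = 11.88
Net displacement: -25.31 east, 6.15 north. Direction back to start is (25.31, -6.15): bearing = atan2(25.31, -6.15) mod 360° = 103.65° ≈ 104°.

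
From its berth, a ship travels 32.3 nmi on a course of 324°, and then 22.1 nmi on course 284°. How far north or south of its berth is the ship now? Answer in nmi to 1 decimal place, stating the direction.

Leg 1 (324°, 32.3 nmi): east 32.3 sin 324° = -18.99, north 32.3 cos 324° = 26.13
Leg 2 (284°, 22.1 nmi): east 22.1 sin 284° = -21.44, north 22.1 cos 284° = 5.35
Net north component: 31.48 nmi.

31.5 nmi north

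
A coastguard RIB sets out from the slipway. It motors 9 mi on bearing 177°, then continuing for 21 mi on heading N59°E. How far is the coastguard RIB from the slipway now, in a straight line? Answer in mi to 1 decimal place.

18.6 mi

Leg 1 (177°, 9 mi): east 9 sin 177° = 0.47, north 9 cos 177° = -8.99
Leg 2 (N59°E, 21 mi): east 21 sin 59° = 18.00, north 21 cos 59° = 10.82
Net: 18.47 east, 1.83 north. Distance = √((18.47)² + (1.83)²) = 18.562 mi.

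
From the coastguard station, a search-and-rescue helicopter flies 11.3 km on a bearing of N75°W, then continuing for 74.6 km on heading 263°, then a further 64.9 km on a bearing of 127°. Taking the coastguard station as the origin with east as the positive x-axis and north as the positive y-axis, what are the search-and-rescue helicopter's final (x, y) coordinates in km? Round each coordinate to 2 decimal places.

Leg 1 (N75°W, 11.3 km): east 11.3 sin 285° = -10.91, north 11.3 cos 285° = 2.92
Leg 2 (263°, 74.6 km): east 74.6 sin 263° = -74.04, north 74.6 cos 263° = -9.09
Leg 3 (127°, 64.9 km): east 64.9 sin 127° = 51.83, north 64.9 cos 127° = -39.06
Summing: -33.13 km east, -45.22 km north → (-33.13, -45.22).

(-33.13, -45.22)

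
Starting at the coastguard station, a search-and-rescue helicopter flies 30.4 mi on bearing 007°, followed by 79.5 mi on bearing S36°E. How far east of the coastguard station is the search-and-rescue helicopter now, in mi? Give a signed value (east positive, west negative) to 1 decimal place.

Leg 1 (007°, 30.4 mi): east 30.4 sin 7° = 3.70, north 30.4 cos 7° = 30.17
Leg 2 (S36°E, 79.5 mi): east 79.5 sin 144° = 46.73, north 79.5 cos 144° = -64.32
Net east component: 50.43 mi.

50.4 mi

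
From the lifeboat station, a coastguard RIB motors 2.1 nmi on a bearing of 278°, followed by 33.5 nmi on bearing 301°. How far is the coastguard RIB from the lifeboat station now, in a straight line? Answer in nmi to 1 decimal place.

Leg 1 (278°, 2.1 nmi): east 2.1 sin 278° = -2.08, north 2.1 cos 278° = 0.29
Leg 2 (301°, 33.5 nmi): east 33.5 sin 301° = -28.72, north 33.5 cos 301° = 17.25
Net: -30.79 east, 17.55 north. Distance = √((-30.79)² + (17.55)²) = 35.443 nmi.

35.4 nmi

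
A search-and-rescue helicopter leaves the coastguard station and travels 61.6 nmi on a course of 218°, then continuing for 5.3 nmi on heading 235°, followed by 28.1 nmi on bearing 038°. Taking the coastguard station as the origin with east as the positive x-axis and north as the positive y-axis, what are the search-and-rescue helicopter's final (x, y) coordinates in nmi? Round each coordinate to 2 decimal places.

Leg 1 (218°, 61.6 nmi): east 61.6 sin 218° = -37.92, north 61.6 cos 218° = -48.54
Leg 2 (235°, 5.3 nmi): east 5.3 sin 235° = -4.34, north 5.3 cos 235° = -3.04
Leg 3 (038°, 28.1 nmi): east 28.1 sin 38° = 17.30, north 28.1 cos 38° = 22.14
Summing: -24.97 nmi east, -29.44 nmi north → (-24.97, -29.44).

(-24.97, -29.44)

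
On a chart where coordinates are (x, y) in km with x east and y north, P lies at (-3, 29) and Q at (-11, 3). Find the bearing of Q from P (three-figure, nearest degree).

197°

Δeast = -11 − -3 = -8.00; Δnorth = 3 − 29 = -26.00.
Bearing = atan2(Δeast, Δnorth) mod 360° = 197.10° ≈ 197°.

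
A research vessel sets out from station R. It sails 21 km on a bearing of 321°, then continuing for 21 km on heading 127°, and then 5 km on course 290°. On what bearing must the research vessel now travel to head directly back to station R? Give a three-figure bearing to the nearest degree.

Leg 1 (321°, 21 km): east 21 sin 321° = -13.22, north 21 cos 321° = 16.32
Leg 2 (127°, 21 km): east 21 sin 127° = 16.77, north 21 cos 127° = -12.64
Leg 3 (290°, 5 km): east 5 sin 290° = -4.70, north 5 cos 290° = 1.71
Net displacement: -1.14 east, 5.39 north. Direction back to start is (1.14, -5.39): bearing = atan2(1.14, -5.39) mod 360° = 168.03° ≈ 168°.

168°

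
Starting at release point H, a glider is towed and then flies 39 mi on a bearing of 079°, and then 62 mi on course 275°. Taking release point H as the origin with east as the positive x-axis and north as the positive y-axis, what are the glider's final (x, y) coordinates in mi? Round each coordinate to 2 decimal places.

Leg 1 (079°, 39 mi): east 39 sin 79° = 38.28, north 39 cos 79° = 7.44
Leg 2 (275°, 62 mi): east 62 sin 275° = -61.76, north 62 cos 275° = 5.40
Summing: -23.48 mi east, 12.85 mi north → (-23.48, 12.85).

(-23.48, 12.85)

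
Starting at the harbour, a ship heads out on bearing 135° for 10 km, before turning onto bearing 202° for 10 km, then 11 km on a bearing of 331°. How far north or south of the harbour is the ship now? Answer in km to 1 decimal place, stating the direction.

Leg 1 (135°, 10 km): east 10 sin 135° = 7.07, north 10 cos 135° = -7.07
Leg 2 (202°, 10 km): east 10 sin 202° = -3.75, north 10 cos 202° = -9.27
Leg 3 (331°, 11 km): east 11 sin 331° = -5.33, north 11 cos 331° = 9.62
Net north component: -6.72 km.

6.7 km south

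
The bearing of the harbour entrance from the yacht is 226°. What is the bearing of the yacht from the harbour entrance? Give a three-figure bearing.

Back-bearing = 226° − 180° = 046°.

046°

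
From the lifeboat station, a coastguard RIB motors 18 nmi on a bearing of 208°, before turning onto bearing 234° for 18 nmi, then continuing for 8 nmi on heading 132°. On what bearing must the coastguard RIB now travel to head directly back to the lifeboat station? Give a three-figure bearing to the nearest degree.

028°

Leg 1 (208°, 18 nmi): east 18 sin 208° = -8.45, north 18 cos 208° = -15.89
Leg 2 (234°, 18 nmi): east 18 sin 234° = -14.56, north 18 cos 234° = -10.58
Leg 3 (132°, 8 nmi): east 8 sin 132° = 5.95, north 8 cos 132° = -5.35
Net displacement: -17.07 east, -31.83 north. Direction back to start is (17.07, 31.83): bearing = atan2(17.07, 31.83) mod 360° = 28.20° ≈ 028°.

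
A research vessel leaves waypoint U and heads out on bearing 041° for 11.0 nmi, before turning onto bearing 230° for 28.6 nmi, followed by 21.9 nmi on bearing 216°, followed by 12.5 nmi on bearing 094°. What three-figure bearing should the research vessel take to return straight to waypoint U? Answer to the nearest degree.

Leg 1 (041°, 11.0 nmi): east 11.0 sin 41° = 7.22, north 11.0 cos 41° = 8.30
Leg 2 (230°, 28.6 nmi): east 28.6 sin 230° = -21.91, north 28.6 cos 230° = -18.38
Leg 3 (216°, 21.9 nmi): east 21.9 sin 216° = -12.87, north 21.9 cos 216° = -17.72
Leg 4 (094°, 12.5 nmi): east 12.5 sin 94° = 12.47, north 12.5 cos 94° = -0.87
Net displacement: -15.10 east, -28.67 north. Direction back to start is (15.10, 28.67): bearing = atan2(15.10, 28.67) mod 360° = 27.77° ≈ 028°.

028°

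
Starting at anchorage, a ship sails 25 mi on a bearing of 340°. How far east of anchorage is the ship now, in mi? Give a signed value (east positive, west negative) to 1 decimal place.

-8.6 mi

Leg 1 (340°, 25 mi): east 25 sin 340° = -8.55, north 25 cos 340° = 23.49
Net east component: -8.55 mi.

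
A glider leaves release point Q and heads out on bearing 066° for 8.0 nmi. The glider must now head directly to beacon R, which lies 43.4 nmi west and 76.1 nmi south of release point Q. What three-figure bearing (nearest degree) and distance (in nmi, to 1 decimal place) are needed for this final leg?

Leg 1 (066°, 8.0 nmi): east 8.0 sin 66° = 7.31, north 8.0 cos 66° = 3.25
Current position: (7.31, 3.25). Target: (-43.4, -76.1). Remaining: Δeast = -50.71, Δnorth = -79.35.
Bearing = atan2(-50.71, -79.35) mod 360° = 212.58°; distance = √((-50.71)² + (-79.35)²) = 94.172 nmi.

213°, 94.2 nmi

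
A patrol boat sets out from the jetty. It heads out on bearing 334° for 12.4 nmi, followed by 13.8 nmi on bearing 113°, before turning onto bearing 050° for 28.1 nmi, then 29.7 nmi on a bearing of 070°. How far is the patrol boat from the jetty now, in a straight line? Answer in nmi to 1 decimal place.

66.1 nmi

Leg 1 (334°, 12.4 nmi): east 12.4 sin 334° = -5.44, north 12.4 cos 334° = 11.15
Leg 2 (113°, 13.8 nmi): east 13.8 sin 113° = 12.70, north 13.8 cos 113° = -5.39
Leg 3 (050°, 28.1 nmi): east 28.1 sin 50° = 21.53, north 28.1 cos 50° = 18.06
Leg 4 (070°, 29.7 nmi): east 29.7 sin 70° = 27.91, north 29.7 cos 70° = 10.16
Net: 56.70 east, 33.97 north. Distance = √((56.70)² + (33.97)²) = 66.101 nmi.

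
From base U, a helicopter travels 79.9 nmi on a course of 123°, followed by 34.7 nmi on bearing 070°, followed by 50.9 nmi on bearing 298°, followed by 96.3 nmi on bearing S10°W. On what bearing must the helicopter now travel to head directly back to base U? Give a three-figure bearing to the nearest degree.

Leg 1 (123°, 79.9 nmi): east 79.9 sin 123° = 67.01, north 79.9 cos 123° = -43.52
Leg 2 (070°, 34.7 nmi): east 34.7 sin 70° = 32.61, north 34.7 cos 70° = 11.87
Leg 3 (298°, 50.9 nmi): east 50.9 sin 298° = -44.94, north 50.9 cos 298° = 23.90
Leg 4 (S10°W, 96.3 nmi): east 96.3 sin 190° = -16.72, north 96.3 cos 190° = -94.84
Net displacement: 37.95 east, -102.59 north. Direction back to start is (-37.95, 102.59): bearing = atan2(-37.95, 102.59) mod 360° = 339.70° ≈ 340°.

340°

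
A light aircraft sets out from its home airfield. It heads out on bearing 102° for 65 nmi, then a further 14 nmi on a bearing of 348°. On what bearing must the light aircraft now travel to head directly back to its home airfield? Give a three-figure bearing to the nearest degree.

Leg 1 (102°, 65 nmi): east 65 sin 102° = 63.58, north 65 cos 102° = -13.51
Leg 2 (348°, 14 nmi): east 14 sin 348° = -2.91, north 14 cos 348° = 13.69
Net displacement: 60.67 east, 0.18 north. Direction back to start is (-60.67, -0.18): bearing = atan2(-60.67, -0.18) mod 360° = 269.83° ≈ 270°.

270°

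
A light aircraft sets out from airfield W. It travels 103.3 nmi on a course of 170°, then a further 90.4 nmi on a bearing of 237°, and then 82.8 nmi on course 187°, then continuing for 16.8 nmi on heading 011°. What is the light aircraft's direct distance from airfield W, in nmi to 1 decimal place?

226.1 nmi

Leg 1 (170°, 103.3 nmi): east 103.3 sin 170° = 17.94, north 103.3 cos 170° = -101.73
Leg 2 (237°, 90.4 nmi): east 90.4 sin 237° = -75.82, north 90.4 cos 237° = -49.24
Leg 3 (187°, 82.8 nmi): east 82.8 sin 187° = -10.09, north 82.8 cos 187° = -82.18
Leg 4 (011°, 16.8 nmi): east 16.8 sin 11° = 3.21, north 16.8 cos 11° = 16.49
Net: -64.76 east, -216.66 north. Distance = √((-64.76)² + (-216.66)²) = 226.130 nmi.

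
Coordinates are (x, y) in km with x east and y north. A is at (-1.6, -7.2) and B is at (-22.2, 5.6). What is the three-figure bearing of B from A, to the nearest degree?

302°

Δeast = -22.2 − -1.6 = -20.60; Δnorth = 5.6 − -7.2 = 12.80.
Bearing = atan2(Δeast, Δnorth) mod 360° = 301.86° ≈ 302°.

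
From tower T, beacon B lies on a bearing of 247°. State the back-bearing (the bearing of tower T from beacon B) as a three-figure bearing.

Back-bearing = 247° − 180° = 067°.

067°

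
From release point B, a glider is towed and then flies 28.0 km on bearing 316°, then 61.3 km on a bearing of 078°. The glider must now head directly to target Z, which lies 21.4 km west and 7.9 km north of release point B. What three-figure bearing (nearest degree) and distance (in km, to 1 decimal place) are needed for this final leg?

Leg 1 (316°, 28.0 km): east 28.0 sin 316° = -19.45, north 28.0 cos 316° = 20.14
Leg 2 (078°, 61.3 km): east 61.3 sin 78° = 59.96, north 61.3 cos 78° = 12.74
Current position: (40.51, 32.89). Target: (-21.4, 7.9). Remaining: Δeast = -61.91, Δnorth = -24.99.
Bearing = atan2(-61.91, -24.99) mod 360° = 248.02°; distance = √((-61.91)² + (-24.99)²) = 66.762 km.

248°, 66.8 km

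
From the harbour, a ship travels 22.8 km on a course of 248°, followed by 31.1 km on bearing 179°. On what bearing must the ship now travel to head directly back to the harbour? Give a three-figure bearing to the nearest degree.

027°

Leg 1 (248°, 22.8 km): east 22.8 sin 248° = -21.14, north 22.8 cos 248° = -8.54
Leg 2 (179°, 31.1 km): east 31.1 sin 179° = 0.54, north 31.1 cos 179° = -31.10
Net displacement: -20.60 east, -39.64 north. Direction back to start is (20.60, 39.64): bearing = atan2(20.60, 39.64) mod 360° = 27.46° ≈ 027°.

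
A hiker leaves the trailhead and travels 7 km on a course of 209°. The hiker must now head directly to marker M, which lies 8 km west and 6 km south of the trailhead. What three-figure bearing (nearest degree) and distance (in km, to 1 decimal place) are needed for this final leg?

272°, 4.6 km

Leg 1 (209°, 7 km): east 7 sin 209° = -3.39, north 7 cos 209° = -6.12
Current position: (-3.39, -6.12). Target: (-8, -6). Remaining: Δeast = -4.61, Δnorth = 0.12.
Bearing = atan2(-4.61, 0.12) mod 360° = 271.52°; distance = √((-4.61)² + (0.12)²) = 4.608 km.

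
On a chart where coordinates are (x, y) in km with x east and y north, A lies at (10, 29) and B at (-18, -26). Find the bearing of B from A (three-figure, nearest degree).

207°

Δeast = -18 − 10 = -28.00; Δnorth = -26 − 29 = -55.00.
Bearing = atan2(Δeast, Δnorth) mod 360° = 206.98° ≈ 207°.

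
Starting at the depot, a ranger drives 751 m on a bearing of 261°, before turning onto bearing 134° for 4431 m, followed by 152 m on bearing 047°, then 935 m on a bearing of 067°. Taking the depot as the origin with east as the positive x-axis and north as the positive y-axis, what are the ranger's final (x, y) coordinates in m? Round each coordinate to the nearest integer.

(3417, -2727)

Leg 1 (261°, 751 m): east 751 sin 261° = -741.75, north 751 cos 261° = -117.48
Leg 2 (134°, 4431 m): east 4431 sin 134° = 3187.39, north 4431 cos 134° = -3078.03
Leg 3 (047°, 152 m): east 152 sin 47° = 111.17, north 152 cos 47° = 103.66
Leg 4 (067°, 935 m): east 935 sin 67° = 860.67, north 935 cos 67° = 365.33
Summing: 3417.48 m east, -2726.52 m north → (3417, -2727).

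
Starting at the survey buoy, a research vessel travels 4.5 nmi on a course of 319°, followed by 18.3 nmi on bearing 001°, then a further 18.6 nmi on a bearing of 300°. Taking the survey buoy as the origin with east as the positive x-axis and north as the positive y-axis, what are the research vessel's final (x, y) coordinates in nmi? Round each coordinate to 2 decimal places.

(-18.74, 30.99)

Leg 1 (319°, 4.5 nmi): east 4.5 sin 319° = -2.95, north 4.5 cos 319° = 3.40
Leg 2 (001°, 18.3 nmi): east 18.3 sin 1° = 0.32, north 18.3 cos 1° = 18.30
Leg 3 (300°, 18.6 nmi): east 18.6 sin 300° = -16.11, north 18.6 cos 300° = 9.30
Summing: -18.74 nmi east, 30.99 nmi north → (-18.74, 30.99).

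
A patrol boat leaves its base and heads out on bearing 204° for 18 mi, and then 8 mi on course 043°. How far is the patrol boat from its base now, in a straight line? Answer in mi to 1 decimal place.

Leg 1 (204°, 18 mi): east 18 sin 204° = -7.32, north 18 cos 204° = -16.44
Leg 2 (043°, 8 mi): east 8 sin 43° = 5.46, north 8 cos 43° = 5.85
Net: -1.87 east, -10.59 north. Distance = √((-1.87)² + (-10.59)²) = 10.756 mi.

10.8 mi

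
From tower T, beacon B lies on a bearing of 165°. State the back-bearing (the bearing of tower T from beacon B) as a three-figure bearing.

Back-bearing = 165° + 180° = 345°.

345°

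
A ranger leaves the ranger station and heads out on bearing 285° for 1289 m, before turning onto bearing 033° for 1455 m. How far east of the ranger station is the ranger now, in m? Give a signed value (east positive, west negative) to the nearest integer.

-453 m

Leg 1 (285°, 1289 m): east 1289 sin 285° = -1245.08, north 1289 cos 285° = 333.62
Leg 2 (033°, 1455 m): east 1455 sin 33° = 792.45, north 1455 cos 33° = 1220.27
Net east component: -452.63 m.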